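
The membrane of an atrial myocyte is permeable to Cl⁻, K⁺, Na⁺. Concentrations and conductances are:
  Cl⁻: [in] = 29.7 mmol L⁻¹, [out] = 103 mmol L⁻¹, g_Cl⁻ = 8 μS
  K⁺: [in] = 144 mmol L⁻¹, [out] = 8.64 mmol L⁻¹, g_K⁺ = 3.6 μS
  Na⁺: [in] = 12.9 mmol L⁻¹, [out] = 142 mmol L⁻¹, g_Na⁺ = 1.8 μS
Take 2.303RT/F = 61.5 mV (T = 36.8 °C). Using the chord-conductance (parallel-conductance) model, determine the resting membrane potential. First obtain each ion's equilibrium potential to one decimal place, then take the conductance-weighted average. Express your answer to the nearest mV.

E_Cl⁻ = (61.5/-1)·log₁₀(103/29.7) = -33.2 mV
E_K⁺ = (61.5/1)·log₁₀(8.64/144) = -75.1 mV
E_Na⁺ = (61.5/1)·log₁₀(142/12.9) = 64.1 mV
Vm = (Σ gᵢEᵢ)/(Σ gᵢ) = (8·-33.2 + 3.6·-75.1 + 1.8·64.1) / (8 + 3.6 + 1.8)
= -420.58 / 13.4 = -31.39 mV

-31 mV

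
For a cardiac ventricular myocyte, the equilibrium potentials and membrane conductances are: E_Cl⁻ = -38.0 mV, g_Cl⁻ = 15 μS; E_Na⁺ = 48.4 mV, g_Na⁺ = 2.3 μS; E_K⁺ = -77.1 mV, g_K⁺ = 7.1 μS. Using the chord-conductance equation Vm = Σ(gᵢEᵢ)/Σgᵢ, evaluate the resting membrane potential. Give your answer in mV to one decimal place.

Σ gᵢEᵢ = 15·(-38.0) + 2.3·(48.4) + 7.1·(-77.1) = -1006.09
Σ gᵢ = 15 + 2.3 + 7.1 = 24.4
Vm = -1006.09 / 24.4 = -41.23 mV

-41.2 mV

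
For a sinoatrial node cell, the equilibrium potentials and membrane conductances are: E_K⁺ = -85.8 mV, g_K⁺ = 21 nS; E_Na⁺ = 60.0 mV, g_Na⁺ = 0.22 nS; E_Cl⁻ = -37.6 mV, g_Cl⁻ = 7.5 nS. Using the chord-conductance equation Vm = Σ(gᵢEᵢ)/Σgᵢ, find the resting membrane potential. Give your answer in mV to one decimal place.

-72.1 mV

Σ gᵢEᵢ = 21·(-85.8) + 0.22·(60.0) + 7.5·(-37.6) = -2070.60
Σ gᵢ = 21 + 0.22 + 7.5 = 28.72
Vm = -2070.60 / 28.72 = -72.10 mV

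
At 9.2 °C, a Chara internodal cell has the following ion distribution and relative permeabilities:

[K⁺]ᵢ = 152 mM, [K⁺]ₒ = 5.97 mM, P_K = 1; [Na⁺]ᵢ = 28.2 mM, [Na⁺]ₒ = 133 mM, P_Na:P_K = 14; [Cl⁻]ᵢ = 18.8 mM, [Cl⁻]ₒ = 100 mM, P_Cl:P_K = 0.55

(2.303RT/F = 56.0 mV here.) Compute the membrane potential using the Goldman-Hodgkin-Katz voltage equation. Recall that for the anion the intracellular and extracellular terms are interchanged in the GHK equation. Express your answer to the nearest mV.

Vm = 56.0 · log₁₀[(Σ P·[cation]ₒ + Σ P·[anion]ᵢ) / (Σ P·[cation]ᵢ + Σ P·[anion]ₒ)]
Numerator = 1×5.97 + 14×133 + 0.55×18.8 = 1878
Denominator = 1×152 + 14×28.2 + 0.55×100 = 601.8
Vm = 56.0 · log₁₀(3.1212) = 56.0 × (0.4943) = 27.68 mV

28 mV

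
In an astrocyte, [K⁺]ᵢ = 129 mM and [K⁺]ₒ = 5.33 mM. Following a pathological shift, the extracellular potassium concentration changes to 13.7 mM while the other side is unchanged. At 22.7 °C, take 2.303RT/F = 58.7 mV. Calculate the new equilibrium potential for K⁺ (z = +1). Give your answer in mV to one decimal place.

After the shift: [K⁺]_out = 13.7, [K⁺]_in = 129 mM.
E_new = (58.7/1)·log₁₀(13.7/129) = 58.70 · (-0.9739) = -57.17 mV

-57.2 mV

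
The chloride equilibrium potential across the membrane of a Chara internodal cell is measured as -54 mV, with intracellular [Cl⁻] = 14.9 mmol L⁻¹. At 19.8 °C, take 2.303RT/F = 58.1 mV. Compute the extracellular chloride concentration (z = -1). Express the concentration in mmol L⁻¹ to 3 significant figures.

Nernst: E = (58.1/-1) · log₁₀([out]/[in]), so log₁₀([out]/[in]) = -54.0 × -1 / 58.1 = 0.9294.
[out]/[in] = 10^(0.9294) = 8.5.
[out] = 8.5 × 14.9 = 126.7 mmol L⁻¹.

127 mmol L⁻¹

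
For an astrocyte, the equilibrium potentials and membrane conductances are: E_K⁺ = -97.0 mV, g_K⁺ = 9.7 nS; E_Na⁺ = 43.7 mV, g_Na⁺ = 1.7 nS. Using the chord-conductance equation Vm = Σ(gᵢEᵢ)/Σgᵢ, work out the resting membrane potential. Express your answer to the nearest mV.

-76 mV

Σ gᵢEᵢ = 9.7·(-97.0) + 1.7·(43.7) = -866.61
Σ gᵢ = 9.7 + 1.7 = 11.4
Vm = -866.61 / 11.4 = -76.02 mV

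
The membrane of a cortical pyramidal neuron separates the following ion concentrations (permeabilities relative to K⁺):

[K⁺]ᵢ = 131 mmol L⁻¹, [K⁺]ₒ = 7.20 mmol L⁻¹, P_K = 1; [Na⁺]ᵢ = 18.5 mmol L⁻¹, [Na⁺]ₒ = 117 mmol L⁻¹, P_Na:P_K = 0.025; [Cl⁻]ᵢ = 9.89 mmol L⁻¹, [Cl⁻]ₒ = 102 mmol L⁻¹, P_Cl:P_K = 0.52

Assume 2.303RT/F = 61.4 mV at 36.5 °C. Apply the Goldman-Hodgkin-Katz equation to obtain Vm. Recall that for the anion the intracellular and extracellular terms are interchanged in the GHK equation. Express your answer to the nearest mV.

Vm = 61.4 · log₁₀[(Σ P·[cation]ₒ + Σ P·[anion]ᵢ) / (Σ P·[cation]ᵢ + Σ P·[anion]ₒ)]
Numerator = 1×7.20 + 0.025×117 + 0.52×9.89 = 15.27
Denominator = 1×131 + 0.025×18.5 + 0.52×102 = 184.5
Vm = 61.4 · log₁₀(0.082751) = 61.4 × (-1.0822) = -66.45 mV

-66 mV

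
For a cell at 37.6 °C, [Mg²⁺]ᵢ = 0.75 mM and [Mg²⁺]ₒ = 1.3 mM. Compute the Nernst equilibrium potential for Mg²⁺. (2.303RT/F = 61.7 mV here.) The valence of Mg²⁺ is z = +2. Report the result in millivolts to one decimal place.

E = (61.7/z) · log₁₀([Mg²⁺]_out/[Mg²⁺]_in) with z = +2.
= (61.7/2) · log₁₀(1.3/0.75) = 30.85 · log₁₀(1.733)
= 30.85 · (0.2389) = 7.37 mV

7.4 mV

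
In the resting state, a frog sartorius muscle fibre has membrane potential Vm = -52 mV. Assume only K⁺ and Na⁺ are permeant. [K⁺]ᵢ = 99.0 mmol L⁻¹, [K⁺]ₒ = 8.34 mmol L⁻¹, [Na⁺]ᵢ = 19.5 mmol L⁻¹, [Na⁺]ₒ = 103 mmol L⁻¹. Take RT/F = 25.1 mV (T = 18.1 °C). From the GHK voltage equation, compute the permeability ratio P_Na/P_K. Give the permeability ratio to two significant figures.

0.041

Let α = P_Na/P_K. GHK: Vm = 25.1·ln[(Kₒ + α·Naₒ)/(Kᵢ + α·Naᵢ)].
e^(Vm/25.1) = e^(-52.0/25.1) = 0.12597
So 0.12597·(Kᵢ + α·Naᵢ) = Kₒ + α·Naₒ → α = (0.12597·99.0 − 8.34) / (103.0 − 0.12597·19.5)
α = (12.47 − 8.34) / (103.0 − 2.456) = 4.131/100.5 = 0.04109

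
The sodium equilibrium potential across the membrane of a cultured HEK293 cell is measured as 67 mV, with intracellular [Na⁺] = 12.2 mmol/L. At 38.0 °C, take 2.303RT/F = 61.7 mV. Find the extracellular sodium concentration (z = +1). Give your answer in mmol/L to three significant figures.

149 mmol/L

Nernst: E = (61.7/1) · log₁₀([out]/[in]), so log₁₀([out]/[in]) = 67.0 × 1 / 61.7 = 1.0859.
[out]/[in] = 10^(1.0859) = 12.19.
[out] = 12.19 × 12.2 = 148.7 mmol/L.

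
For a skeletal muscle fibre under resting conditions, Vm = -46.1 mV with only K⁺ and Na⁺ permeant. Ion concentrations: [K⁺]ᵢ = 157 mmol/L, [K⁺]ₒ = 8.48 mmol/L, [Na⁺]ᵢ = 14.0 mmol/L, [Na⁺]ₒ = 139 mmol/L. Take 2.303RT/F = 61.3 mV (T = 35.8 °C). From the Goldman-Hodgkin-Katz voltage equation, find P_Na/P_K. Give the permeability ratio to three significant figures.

0.141

Let α = P_Na/P_K. GHK: Vm = 61.3·log₁₀[(Kₒ + α·Naₒ)/(Kᵢ + α·Naᵢ)].
10^(Vm/61.3) = 10^(-46.1/61.3) = 0.17699
So 0.17699·(Kᵢ + α·Naᵢ) = Kₒ + α·Naₒ → α = (0.17699·157.0 − 8.48) / (139.0 − 0.17699·14.0)
α = (27.79 − 8.48) / (139.0 − 2.478) = 19.31/136.5 = 0.1414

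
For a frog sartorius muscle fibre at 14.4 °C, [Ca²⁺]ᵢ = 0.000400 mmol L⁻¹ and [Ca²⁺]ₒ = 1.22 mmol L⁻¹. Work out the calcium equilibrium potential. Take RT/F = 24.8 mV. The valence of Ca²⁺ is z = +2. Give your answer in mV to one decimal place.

99.5 mV

E = (24.8/z) · ln([Ca²⁺]_out/[Ca²⁺]_in) with z = +2.
= (24.8/2) · ln(1.22/0.000400) = 12.40 · ln(3050)
= 12.40 · (8.0229) = 99.48 mV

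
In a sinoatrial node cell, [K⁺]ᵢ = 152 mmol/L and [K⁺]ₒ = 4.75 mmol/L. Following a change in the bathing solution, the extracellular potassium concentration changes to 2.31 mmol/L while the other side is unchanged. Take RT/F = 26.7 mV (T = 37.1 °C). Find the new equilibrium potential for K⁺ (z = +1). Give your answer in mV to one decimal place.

-111.8 mV

After the shift: [K⁺]_out = 2.31, [K⁺]_in = 152 mmol/L.
E_new = (26.7/1)·ln(2.31/152) = 26.70 · (-4.1866) = -111.78 mV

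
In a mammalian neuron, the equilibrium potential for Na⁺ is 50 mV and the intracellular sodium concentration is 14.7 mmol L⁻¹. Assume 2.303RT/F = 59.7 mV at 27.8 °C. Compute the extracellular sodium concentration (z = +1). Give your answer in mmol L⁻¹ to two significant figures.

100 mmol L⁻¹

Nernst: E = (59.7/1) · log₁₀([out]/[in]), so log₁₀([out]/[in]) = 50.0 × 1 / 59.7 = 0.8375.
[out]/[in] = 10^(0.8375) = 6.879.
[out] = 6.879 × 14.7 = 101.1 mmol L⁻¹.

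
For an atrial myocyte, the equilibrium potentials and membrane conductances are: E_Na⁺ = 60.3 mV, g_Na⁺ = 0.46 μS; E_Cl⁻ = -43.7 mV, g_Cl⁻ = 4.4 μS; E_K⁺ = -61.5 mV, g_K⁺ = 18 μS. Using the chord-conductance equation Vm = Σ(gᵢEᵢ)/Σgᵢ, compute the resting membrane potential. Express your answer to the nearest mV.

-56 mV

Σ gᵢEᵢ = 0.46·(60.3) + 4.4·(-43.7) + 18·(-61.5) = -1271.54
Σ gᵢ = 0.46 + 4.4 + 18 = 22.86
Vm = -1271.54 / 22.86 = -55.62 mV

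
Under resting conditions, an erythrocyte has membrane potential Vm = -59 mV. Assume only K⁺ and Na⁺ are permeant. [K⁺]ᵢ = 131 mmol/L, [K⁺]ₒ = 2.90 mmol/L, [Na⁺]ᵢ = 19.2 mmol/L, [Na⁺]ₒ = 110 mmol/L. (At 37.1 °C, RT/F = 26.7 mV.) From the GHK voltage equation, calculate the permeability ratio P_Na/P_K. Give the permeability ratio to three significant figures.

0.106

Let α = P_Na/P_K. GHK: Vm = 26.7·ln[(Kₒ + α·Naₒ)/(Kᵢ + α·Naᵢ)].
e^(Vm/26.7) = e^(-59.0/26.7) = 0.10973
So 0.10973·(Kᵢ + α·Naᵢ) = Kₒ + α·Naₒ → α = (0.10973·131.0 − 2.9) / (110.0 − 0.10973·19.2)
α = (14.37 − 2.9) / (110.0 − 2.107) = 11.47/107.9 = 0.1064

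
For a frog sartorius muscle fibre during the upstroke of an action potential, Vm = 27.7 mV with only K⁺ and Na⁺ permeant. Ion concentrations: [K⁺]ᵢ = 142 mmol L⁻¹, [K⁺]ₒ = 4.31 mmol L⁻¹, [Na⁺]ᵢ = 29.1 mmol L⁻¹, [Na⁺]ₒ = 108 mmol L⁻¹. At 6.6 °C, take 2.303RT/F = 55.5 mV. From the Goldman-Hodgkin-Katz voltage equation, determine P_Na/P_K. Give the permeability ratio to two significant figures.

Let α = P_Na/P_K. GHK: Vm = 55.5·log₁₀[(Kₒ + α·Naₒ)/(Kᵢ + α·Naᵢ)].
10^(Vm/55.5) = 10^(27.7/55.5) = 3.1557
So 3.1557·(Kᵢ + α·Naᵢ) = Kₒ + α·Naₒ → α = (3.1557·142.0 − 4.31) / (108.0 − 3.1557·29.1)
α = (448.1 − 4.31) / (108.0 − 91.83) = 443.8/16.17 = 27.45

27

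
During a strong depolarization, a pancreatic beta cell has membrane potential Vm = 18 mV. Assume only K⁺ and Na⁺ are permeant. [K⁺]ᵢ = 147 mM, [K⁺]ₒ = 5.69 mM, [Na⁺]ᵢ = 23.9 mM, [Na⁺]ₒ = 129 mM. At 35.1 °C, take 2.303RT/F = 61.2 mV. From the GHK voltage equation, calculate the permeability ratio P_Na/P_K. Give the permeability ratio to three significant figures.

3.46

Let α = P_Na/P_K. GHK: Vm = 61.2·log₁₀[(Kₒ + α·Naₒ)/(Kᵢ + α·Naᵢ)].
10^(Vm/61.2) = 10^(18.0/61.2) = 1.9684
So 1.9684·(Kᵢ + α·Naᵢ) = Kₒ + α·Naₒ → α = (1.9684·147.0 − 5.69) / (129.0 − 1.9684·23.9)
α = (289.4 − 5.69) / (129.0 − 47.05) = 283.7/81.95 = 3.461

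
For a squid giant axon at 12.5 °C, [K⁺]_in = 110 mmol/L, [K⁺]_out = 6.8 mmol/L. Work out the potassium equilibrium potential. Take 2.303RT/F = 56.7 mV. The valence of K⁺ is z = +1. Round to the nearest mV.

E = (56.7/z) · log₁₀([K⁺]_out/[K⁺]_in) with z = +1.
= (56.7/1) · log₁₀(6.8/110) = 56.70 · log₁₀(0.06182)
= 56.70 · (-1.2089) = -68.54 mV

-69 mV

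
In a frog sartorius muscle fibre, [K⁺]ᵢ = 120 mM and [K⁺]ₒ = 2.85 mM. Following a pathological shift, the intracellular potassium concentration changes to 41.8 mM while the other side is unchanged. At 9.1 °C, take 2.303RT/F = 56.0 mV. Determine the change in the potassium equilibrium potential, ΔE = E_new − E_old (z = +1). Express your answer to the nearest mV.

E_old = (56.0/1)·log₁₀(2.85/120) = -90.96 mV
E_new = (56.0/1)·log₁₀(2.85/41.8) = -65.31 mV
ΔE = -65.31 − (-90.96) = 25.65 mV

26 mV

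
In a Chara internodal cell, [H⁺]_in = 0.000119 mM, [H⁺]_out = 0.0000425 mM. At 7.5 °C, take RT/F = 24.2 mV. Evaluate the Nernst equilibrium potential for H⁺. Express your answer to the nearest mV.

E = (24.2/z) · ln([H⁺]_out/[H⁺]_in) with z = +1.
= (24.2/1) · ln(0.0000425/0.000119) = 24.20 · ln(0.3571)
= 24.20 · (-1.0296) = -24.92 mV

-25 mV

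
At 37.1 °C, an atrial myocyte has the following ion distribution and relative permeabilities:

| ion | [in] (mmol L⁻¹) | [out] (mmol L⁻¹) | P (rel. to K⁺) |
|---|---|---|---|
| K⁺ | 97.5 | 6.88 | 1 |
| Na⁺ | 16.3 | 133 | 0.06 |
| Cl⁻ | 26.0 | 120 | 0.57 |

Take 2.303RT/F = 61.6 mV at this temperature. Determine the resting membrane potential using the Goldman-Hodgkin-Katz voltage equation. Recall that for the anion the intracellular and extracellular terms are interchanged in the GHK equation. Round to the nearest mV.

-46 mV

Vm = 61.6 · log₁₀[(Σ P·[cation]ₒ + Σ P·[anion]ᵢ) / (Σ P·[cation]ᵢ + Σ P·[anion]ₒ)]
Numerator = 1×6.88 + 0.06×133 + 0.57×26.0 = 29.68
Denominator = 1×97.5 + 0.06×16.3 + 0.57×120 = 166.9
Vm = 61.6 · log₁₀(0.17785) = 61.6 × (-0.7499) = -46.20 mV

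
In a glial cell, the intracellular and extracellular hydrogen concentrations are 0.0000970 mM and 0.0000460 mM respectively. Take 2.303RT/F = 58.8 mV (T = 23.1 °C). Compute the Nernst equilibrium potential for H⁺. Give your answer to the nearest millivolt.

-19 mV

E = (58.8/z) · log₁₀([H⁺]_out/[H⁺]_in) with z = +1.
= (58.8/1) · log₁₀(0.0000460/0.0000970) = 58.80 · log₁₀(0.4742)
= 58.80 · (-0.3240) = -19.05 mV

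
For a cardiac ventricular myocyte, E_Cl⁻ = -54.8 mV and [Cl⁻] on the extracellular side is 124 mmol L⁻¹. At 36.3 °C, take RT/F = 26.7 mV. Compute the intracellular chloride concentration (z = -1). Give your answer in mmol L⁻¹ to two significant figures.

Nernst: E = (26.7/-1) · ln([out]/[in]), so ln([out]/[in]) = -54.8 × -1 / 26.7 = 2.0524.
[out]/[in] = e^(2.0524) = 7.787.
[in] = 124 / 7.787 = 15.92 mmol L⁻¹.

16 mmol L⁻¹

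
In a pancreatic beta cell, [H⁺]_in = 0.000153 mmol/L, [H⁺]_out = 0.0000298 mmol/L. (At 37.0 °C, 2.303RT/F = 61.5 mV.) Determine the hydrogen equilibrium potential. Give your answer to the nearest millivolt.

-44 mV

E = (61.5/z) · log₁₀([H⁺]_out/[H⁺]_in) with z = +1.
= (61.5/1) · log₁₀(0.0000298/0.000153) = 61.50 · log₁₀(0.1948)
= 61.50 · (-0.7105) = -43.69 mV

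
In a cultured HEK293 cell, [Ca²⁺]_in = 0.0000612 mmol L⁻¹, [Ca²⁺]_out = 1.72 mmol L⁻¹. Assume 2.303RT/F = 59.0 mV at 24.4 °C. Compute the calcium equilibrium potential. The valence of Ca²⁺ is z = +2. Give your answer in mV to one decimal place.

131.2 mV

E = (59.0/z) · log₁₀([Ca²⁺]_out/[Ca²⁺]_in) with z = +2.
= (59.0/2) · log₁₀(1.72/0.0000612) = 29.50 · log₁₀(2.81e+04)
= 29.50 · (4.4488) = 131.24 mV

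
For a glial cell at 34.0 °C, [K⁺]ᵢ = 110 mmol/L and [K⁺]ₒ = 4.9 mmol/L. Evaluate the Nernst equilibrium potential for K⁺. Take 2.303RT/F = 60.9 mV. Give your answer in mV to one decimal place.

-82.3 mV

E = (60.9/z) · log₁₀([K⁺]_out/[K⁺]_in) with z = +1.
= (60.9/1) · log₁₀(4.9/110) = 60.90 · log₁₀(0.04455)
= 60.90 · (-1.3512) = -82.29 mV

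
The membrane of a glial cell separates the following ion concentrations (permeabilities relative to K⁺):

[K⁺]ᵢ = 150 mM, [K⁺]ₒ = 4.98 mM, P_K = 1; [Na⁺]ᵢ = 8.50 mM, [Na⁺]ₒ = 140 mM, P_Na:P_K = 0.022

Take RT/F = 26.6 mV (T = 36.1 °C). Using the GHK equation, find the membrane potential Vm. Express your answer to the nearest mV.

-78 mV

Vm = 26.6 · ln[(Σ P·[cation]ₒ + Σ P·[anion]ᵢ) / (Σ P·[cation]ᵢ + Σ P·[anion]ₒ)]
Numerator = 1×4.98 + 0.022×140 = 8.06
Denominator = 1×150 + 0.022×8.50 = 150.2
Vm = 26.6 · ln(0.053666) = 26.6 × (-2.9250) = -77.80 mV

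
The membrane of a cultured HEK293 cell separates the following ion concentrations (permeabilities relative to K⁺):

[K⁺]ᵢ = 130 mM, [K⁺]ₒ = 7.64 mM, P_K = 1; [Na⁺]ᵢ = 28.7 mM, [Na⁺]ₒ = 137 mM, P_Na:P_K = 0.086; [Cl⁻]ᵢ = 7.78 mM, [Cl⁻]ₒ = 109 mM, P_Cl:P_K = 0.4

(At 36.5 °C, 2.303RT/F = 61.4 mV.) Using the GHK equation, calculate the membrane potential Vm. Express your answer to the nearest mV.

-55 mV

Vm = 61.4 · log₁₀[(Σ P·[cation]ₒ + Σ P·[anion]ᵢ) / (Σ P·[cation]ᵢ + Σ P·[anion]ₒ)]
Numerator = 1×7.64 + 0.086×137 + 0.4×7.78 = 22.53
Denominator = 1×130 + 0.086×28.7 + 0.4×109 = 176.1
Vm = 61.4 · log₁₀(0.12798) = 61.4 × (-0.8928) = -54.82 mV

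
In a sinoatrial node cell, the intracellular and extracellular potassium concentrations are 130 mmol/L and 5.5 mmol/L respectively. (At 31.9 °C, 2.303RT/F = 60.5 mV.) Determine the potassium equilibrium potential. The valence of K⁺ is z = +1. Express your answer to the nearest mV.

-83 mV

E = (60.5/z) · log₁₀([K⁺]_out/[K⁺]_in) with z = +1.
= (60.5/1) · log₁₀(5.5/130) = 60.50 · log₁₀(0.04231)
= 60.50 · (-1.3736) = -83.10 mV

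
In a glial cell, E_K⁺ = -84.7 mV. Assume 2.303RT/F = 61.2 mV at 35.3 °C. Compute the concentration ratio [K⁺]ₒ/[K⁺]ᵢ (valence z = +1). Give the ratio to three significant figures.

0.0413

log₁₀([out]/[in]) = E·z/(61.2) = -84.7 × 1 / 61.2 = -1.3840
[out]/[in] = 10^(-1.3840) = 0.04131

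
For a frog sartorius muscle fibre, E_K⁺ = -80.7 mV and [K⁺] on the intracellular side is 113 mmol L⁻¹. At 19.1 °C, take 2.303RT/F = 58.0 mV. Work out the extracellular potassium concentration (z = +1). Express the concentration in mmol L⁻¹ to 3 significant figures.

4.59 mmol L⁻¹

Nernst: E = (58.0/1) · log₁₀([out]/[in]), so log₁₀([out]/[in]) = -80.7 × 1 / 58.0 = -1.3914.
[out]/[in] = 10^(-1.3914) = 0.04061.
[out] = 0.04061 × 113 = 4.589 mmol L⁻¹.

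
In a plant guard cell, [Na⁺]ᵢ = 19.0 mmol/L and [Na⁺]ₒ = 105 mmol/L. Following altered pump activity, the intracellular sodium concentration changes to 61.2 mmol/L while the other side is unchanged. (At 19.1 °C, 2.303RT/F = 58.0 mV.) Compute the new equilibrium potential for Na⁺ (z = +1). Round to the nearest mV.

After the shift: [Na⁺]_out = 105, [Na⁺]_in = 61.2 mmol/L.
E_new = (58.0/1)·log₁₀(105/61.2) = 58.00 · (0.2344) = 13.60 mV

14 mV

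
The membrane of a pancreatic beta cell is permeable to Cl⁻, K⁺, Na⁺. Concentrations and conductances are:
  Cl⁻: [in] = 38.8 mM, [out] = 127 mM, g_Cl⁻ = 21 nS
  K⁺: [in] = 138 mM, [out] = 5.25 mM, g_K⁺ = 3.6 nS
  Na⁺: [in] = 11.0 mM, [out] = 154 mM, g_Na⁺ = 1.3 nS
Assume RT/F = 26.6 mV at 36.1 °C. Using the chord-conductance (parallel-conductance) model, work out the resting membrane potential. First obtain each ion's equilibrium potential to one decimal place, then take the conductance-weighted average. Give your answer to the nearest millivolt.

-34 mV

E_Cl⁻ = (26.6/-1)·ln(127/38.8) = -31.5 mV
E_K⁺ = (26.6/1)·ln(5.25/138) = -87.0 mV
E_Na⁺ = (26.6/1)·ln(154/11.0) = 70.2 mV
Vm = (Σ gᵢEᵢ)/(Σ gᵢ) = (21·-31.5 + 3.6·-87.0 + 1.3·70.2) / (21 + 3.6 + 1.3)
= -883.44 / 25.9 = -34.11 mV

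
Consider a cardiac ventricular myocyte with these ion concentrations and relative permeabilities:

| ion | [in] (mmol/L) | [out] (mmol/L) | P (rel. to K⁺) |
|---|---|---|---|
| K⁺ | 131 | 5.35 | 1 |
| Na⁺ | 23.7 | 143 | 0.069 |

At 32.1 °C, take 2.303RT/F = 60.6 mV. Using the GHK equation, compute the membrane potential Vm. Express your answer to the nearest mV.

Vm = 60.6 · log₁₀[(Σ P·[cation]ₒ + Σ P·[anion]ᵢ) / (Σ P·[cation]ᵢ + Σ P·[anion]ₒ)]
Numerator = 1×5.35 + 0.069×143 = 15.22
Denominator = 1×131 + 0.069×23.7 = 132.6
Vm = 60.6 · log₁₀(0.11473) = 60.6 × (-0.9403) = -56.98 mV

-57 mV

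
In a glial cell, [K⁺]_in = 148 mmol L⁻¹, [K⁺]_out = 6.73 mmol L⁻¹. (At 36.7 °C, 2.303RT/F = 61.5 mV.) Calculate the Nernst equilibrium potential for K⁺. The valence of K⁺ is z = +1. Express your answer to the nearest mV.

E = (61.5/z) · log₁₀([K⁺]_out/[K⁺]_in) with z = +1.
= (61.5/1) · log₁₀(6.73/148) = 61.50 · log₁₀(0.04547)
= 61.50 · (-1.3422) = -82.55 mV

-83 mV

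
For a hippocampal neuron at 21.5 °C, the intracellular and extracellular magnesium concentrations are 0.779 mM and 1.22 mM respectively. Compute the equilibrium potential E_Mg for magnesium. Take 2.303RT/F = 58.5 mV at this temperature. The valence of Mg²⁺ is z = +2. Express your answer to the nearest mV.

6 mV

E = (58.5/z) · log₁₀([Mg²⁺]_out/[Mg²⁺]_in) with z = +2.
= (58.5/2) · log₁₀(1.22/0.779) = 29.25 · log₁₀(1.566)
= 29.25 · (0.1948) = 5.70 mV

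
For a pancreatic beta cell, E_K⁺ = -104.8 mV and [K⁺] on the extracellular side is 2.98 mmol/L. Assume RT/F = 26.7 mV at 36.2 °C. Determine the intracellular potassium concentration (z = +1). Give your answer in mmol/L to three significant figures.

Nernst: E = (26.7/1) · ln([out]/[in]), so ln([out]/[in]) = -104.8 × 1 / 26.7 = -3.9251.
[out]/[in] = e^(-3.9251) = 0.01974.
[in] = 2.98 / 0.01974 = 151 mmol/L.

151 mmol/L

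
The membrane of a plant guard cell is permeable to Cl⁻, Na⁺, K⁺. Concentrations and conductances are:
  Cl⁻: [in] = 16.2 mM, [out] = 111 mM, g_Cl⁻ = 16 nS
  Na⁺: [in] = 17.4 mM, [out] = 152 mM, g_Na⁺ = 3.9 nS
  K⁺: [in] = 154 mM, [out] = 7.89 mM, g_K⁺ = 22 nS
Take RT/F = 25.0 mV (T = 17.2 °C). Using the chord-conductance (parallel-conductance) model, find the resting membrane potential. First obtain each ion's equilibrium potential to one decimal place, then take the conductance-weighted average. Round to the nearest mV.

E_Cl⁻ = (25.0/-1)·ln(111/16.2) = -48.1 mV
E_Na⁺ = (25.0/1)·ln(152/17.4) = 54.2 mV
E_K⁺ = (25.0/1)·ln(7.89/154) = -74.3 mV
Vm = (Σ gᵢEᵢ)/(Σ gᵢ) = (16·-48.1 + 3.9·54.2 + 22·-74.3) / (16 + 3.9 + 22)
= -2192.82 / 41.9 = -52.33 mV

-52 mV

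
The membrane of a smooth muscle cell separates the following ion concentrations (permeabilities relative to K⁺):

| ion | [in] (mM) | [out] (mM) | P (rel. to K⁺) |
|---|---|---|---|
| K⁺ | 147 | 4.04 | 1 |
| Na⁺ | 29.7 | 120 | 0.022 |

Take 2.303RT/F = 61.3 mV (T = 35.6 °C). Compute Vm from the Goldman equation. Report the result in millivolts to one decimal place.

-82.4 mV

Vm = 61.3 · log₁₀[(Σ P·[cation]ₒ + Σ P·[anion]ᵢ) / (Σ P·[cation]ᵢ + Σ P·[anion]ₒ)]
Numerator = 1×4.04 + 0.022×120 = 6.68
Denominator = 1×147 + 0.022×29.7 = 147.7
Vm = 61.3 · log₁₀(0.045241) = 61.3 × (-1.3445) = -82.42 mV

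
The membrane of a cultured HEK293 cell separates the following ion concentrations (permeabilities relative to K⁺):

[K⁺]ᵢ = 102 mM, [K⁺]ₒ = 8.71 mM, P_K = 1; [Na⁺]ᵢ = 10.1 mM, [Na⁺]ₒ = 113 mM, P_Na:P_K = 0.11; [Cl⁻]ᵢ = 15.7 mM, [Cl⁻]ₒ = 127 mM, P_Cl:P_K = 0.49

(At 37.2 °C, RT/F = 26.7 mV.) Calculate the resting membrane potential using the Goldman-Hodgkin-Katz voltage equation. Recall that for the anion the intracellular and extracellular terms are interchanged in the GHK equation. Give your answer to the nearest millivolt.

Vm = 26.7 · ln[(Σ P·[cation]ₒ + Σ P·[anion]ᵢ) / (Σ P·[cation]ᵢ + Σ P·[anion]ₒ)]
Numerator = 1×8.71 + 0.11×113 + 0.49×15.7 = 28.83
Denominator = 1×102 + 0.11×10.1 + 0.49×127 = 165.3
Vm = 26.7 · ln(0.17439) = 26.7 × (-1.7465) = -46.63 mV

-47 mV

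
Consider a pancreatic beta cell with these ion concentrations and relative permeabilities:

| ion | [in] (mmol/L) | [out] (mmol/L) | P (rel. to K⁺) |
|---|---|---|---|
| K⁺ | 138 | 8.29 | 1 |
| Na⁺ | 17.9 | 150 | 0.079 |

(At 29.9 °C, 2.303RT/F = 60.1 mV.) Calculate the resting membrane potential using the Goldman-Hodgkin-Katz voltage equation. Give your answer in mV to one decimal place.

Vm = 60.1 · log₁₀[(Σ P·[cation]ₒ + Σ P·[anion]ᵢ) / (Σ P·[cation]ᵢ + Σ P·[anion]ₒ)]
Numerator = 1×8.29 + 0.079×150 = 20.14
Denominator = 1×138 + 0.079×17.9 = 139.4
Vm = 60.1 · log₁₀(0.14446) = 60.1 × (-0.8402) = -50.50 mV

-50.5 mV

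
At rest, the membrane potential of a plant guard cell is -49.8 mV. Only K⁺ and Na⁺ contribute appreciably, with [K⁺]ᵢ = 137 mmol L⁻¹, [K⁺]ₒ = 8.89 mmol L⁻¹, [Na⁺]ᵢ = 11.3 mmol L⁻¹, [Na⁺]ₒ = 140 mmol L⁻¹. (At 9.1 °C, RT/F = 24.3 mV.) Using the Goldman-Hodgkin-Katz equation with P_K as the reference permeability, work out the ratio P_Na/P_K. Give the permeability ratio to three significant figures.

Let α = P_Na/P_K. GHK: Vm = 24.3·ln[(Kₒ + α·Naₒ)/(Kᵢ + α·Naᵢ)].
e^(Vm/24.3) = e^(-49.8/24.3) = 0.12881
So 0.12881·(Kᵢ + α·Naᵢ) = Kₒ + α·Naₒ → α = (0.12881·137.0 − 8.89) / (140.0 − 0.12881·11.3)
α = (17.65 − 8.89) / (140.0 − 1.456) = 8.758/138.5 = 0.06321

0.0632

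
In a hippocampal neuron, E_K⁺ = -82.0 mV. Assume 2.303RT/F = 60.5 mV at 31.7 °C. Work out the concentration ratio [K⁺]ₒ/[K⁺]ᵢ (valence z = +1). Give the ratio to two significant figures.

log₁₀([out]/[in]) = E·z/(60.5) = -82.0 × 1 / 60.5 = -1.3554
[out]/[in] = 10^(-1.3554) = 0.04412

0.044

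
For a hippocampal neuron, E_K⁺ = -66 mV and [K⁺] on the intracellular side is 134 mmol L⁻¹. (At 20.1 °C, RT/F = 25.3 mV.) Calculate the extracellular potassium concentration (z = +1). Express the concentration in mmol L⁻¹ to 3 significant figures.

Nernst: E = (25.3/1) · ln([out]/[in]), so ln([out]/[in]) = -66.0 × 1 / 25.3 = -2.6087.
[out]/[in] = e^(-2.6087) = 0.07363.
[out] = 0.07363 × 134 = 9.866 mmol L⁻¹.

9.87 mmol L⁻¹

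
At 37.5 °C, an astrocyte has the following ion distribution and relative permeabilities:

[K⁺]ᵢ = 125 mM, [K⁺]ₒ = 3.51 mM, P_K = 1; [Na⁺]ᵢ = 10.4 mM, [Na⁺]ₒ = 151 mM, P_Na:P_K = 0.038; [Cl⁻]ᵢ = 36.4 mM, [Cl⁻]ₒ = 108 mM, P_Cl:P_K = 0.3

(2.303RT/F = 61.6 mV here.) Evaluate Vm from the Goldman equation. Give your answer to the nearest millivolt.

Vm = 61.6 · log₁₀[(Σ P·[cation]ₒ + Σ P·[anion]ᵢ) / (Σ P·[cation]ᵢ + Σ P·[anion]ₒ)]
Numerator = 1×3.51 + 0.038×151 + 0.3×36.4 = 20.17
Denominator = 1×125 + 0.038×10.4 + 0.3×108 = 157.8
Vm = 61.6 · log₁₀(0.12781) = 61.6 × (-0.8934) = -55.04 mV

-55 mV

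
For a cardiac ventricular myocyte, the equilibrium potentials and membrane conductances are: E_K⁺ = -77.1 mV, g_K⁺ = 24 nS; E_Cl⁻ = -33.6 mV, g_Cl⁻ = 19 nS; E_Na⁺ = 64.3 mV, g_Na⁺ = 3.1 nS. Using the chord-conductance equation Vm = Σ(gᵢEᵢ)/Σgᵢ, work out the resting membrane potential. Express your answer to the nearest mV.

-50 mV

Σ gᵢEᵢ = 24·(-77.1) + 19·(-33.6) + 3.1·(64.3) = -2289.47
Σ gᵢ = 24 + 19 + 3.1 = 46.1
Vm = -2289.47 / 46.1 = -49.66 mV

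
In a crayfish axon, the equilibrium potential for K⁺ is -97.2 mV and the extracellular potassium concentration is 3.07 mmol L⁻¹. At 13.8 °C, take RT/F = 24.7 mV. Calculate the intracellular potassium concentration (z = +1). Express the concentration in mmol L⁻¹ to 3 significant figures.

Nernst: E = (24.7/1) · ln([out]/[in]), so ln([out]/[in]) = -97.2 × 1 / 24.7 = -3.9352.
[out]/[in] = e^(-3.9352) = 0.01954.
[in] = 3.07 / 0.01954 = 157.1 mmol L⁻¹.

157 mmol L⁻¹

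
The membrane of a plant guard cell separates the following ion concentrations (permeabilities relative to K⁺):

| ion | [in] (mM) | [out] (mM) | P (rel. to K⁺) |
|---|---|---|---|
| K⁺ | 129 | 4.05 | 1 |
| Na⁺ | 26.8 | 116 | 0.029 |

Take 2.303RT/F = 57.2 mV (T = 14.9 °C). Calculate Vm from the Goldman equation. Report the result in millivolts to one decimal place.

Vm = 57.2 · log₁₀[(Σ P·[cation]ₒ + Σ P·[anion]ᵢ) / (Σ P·[cation]ᵢ + Σ P·[anion]ₒ)]
Numerator = 1×4.05 + 0.029×116 = 7.414
Denominator = 1×129 + 0.029×26.8 = 129.8
Vm = 57.2 · log₁₀(0.057129) = 57.2 × (-1.2431) = -71.11 mV

-71.1 mV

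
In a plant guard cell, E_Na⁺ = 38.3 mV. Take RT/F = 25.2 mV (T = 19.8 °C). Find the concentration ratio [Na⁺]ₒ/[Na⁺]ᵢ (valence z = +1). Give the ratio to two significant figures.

4.6

ln([out]/[in]) = E·z/(25.2) = 38.3 × 1 / 25.2 = 1.5198
[out]/[in] = e^(1.5198) = 4.571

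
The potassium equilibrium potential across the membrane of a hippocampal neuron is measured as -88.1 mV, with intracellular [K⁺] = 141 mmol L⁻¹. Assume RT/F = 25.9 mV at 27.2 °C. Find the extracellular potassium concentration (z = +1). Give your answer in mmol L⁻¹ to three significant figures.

4.70 mmol L⁻¹

Nernst: E = (25.9/1) · ln([out]/[in]), so ln([out]/[in]) = -88.1 × 1 / 25.9 = -3.4015.
[out]/[in] = e^(-3.4015) = 0.03332.
[out] = 0.03332 × 141 = 4.698 mmol L⁻¹.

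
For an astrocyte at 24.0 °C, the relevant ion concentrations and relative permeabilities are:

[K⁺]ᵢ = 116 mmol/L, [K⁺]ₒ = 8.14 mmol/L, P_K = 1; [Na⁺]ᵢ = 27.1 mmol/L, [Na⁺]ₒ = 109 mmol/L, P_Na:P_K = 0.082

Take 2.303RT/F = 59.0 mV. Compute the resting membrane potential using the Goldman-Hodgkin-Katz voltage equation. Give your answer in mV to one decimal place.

-49.6 mV

Vm = 59.0 · log₁₀[(Σ P·[cation]ₒ + Σ P·[anion]ᵢ) / (Σ P·[cation]ᵢ + Σ P·[anion]ₒ)]
Numerator = 1×8.14 + 0.082×109 = 17.08
Denominator = 1×116 + 0.082×27.1 = 118.2
Vm = 59.0 · log₁₀(0.14446) = 59.0 × (-0.8403) = -49.58 mV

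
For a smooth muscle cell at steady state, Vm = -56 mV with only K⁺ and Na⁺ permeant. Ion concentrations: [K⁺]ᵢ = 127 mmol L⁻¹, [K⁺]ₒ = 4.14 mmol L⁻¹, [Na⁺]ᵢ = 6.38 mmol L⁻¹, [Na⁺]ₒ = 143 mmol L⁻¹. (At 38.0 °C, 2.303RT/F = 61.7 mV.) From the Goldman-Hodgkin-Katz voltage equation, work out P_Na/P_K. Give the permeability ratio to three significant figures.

0.0814

Let α = P_Na/P_K. GHK: Vm = 61.7·log₁₀[(Kₒ + α·Naₒ)/(Kᵢ + α·Naᵢ)].
10^(Vm/61.7) = 10^(-56.0/61.7) = 0.1237
So 0.1237·(Kᵢ + α·Naᵢ) = Kₒ + α·Naₒ → α = (0.1237·127.0 − 4.14) / (143.0 − 0.1237·6.38)
α = (15.71 − 4.14) / (143.0 − 0.7892) = 11.57/142.2 = 0.08136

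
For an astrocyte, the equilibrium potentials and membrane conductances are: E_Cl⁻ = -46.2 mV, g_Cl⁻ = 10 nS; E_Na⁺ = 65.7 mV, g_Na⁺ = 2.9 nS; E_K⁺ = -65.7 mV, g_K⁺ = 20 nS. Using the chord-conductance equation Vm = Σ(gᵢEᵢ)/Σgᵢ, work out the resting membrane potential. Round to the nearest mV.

Σ gᵢEᵢ = 10·(-46.2) + 2.9·(65.7) + 20·(-65.7) = -1585.47
Σ gᵢ = 10 + 2.9 + 20 = 32.9
Vm = -1585.47 / 32.9 = -48.19 mV

-48 mV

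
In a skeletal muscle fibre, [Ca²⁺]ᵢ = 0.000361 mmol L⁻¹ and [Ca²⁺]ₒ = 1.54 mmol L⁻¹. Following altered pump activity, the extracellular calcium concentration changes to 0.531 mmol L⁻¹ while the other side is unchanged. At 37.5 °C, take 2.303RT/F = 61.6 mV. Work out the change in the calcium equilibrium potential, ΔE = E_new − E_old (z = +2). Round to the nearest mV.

-14 mV

E_old = (61.6/2)·log₁₀(1.54/0.000361) = 111.80 mV
E_new = (61.6/2)·log₁₀(0.531/0.000361) = 97.56 mV
ΔE = 97.56 − (111.80) = -14.24 mV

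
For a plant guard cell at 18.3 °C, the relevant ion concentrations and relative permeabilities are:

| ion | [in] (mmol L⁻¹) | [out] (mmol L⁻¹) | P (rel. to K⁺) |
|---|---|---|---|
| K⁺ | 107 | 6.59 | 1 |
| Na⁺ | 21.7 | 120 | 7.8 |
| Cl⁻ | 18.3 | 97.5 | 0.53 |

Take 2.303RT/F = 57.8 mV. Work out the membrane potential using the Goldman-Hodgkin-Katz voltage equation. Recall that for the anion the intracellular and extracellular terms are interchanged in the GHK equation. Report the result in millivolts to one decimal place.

Vm = 57.8 · log₁₀[(Σ P·[cation]ₒ + Σ P·[anion]ᵢ) / (Σ P·[cation]ᵢ + Σ P·[anion]ₒ)]
Numerator = 1×6.59 + 7.8×120 + 0.53×18.3 = 952.3
Denominator = 1×107 + 7.8×21.7 + 0.53×97.5 = 327.9
Vm = 57.8 · log₁₀(2.9039) = 57.8 × (0.4630) = 26.76 mV

26.8 mV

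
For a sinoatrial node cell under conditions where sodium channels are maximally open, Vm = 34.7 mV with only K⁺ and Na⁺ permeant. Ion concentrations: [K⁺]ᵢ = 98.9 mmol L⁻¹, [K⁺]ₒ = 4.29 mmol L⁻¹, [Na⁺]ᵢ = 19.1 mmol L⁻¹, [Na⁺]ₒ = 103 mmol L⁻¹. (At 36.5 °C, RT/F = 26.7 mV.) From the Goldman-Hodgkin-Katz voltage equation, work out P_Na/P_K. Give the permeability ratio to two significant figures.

Let α = P_Na/P_K. GHK: Vm = 26.7·ln[(Kₒ + α·Naₒ)/(Kᵢ + α·Naᵢ)].
e^(Vm/26.7) = e^(34.7/26.7) = 3.6679
So 3.6679·(Kᵢ + α·Naᵢ) = Kₒ + α·Naₒ → α = (3.6679·98.9 − 4.29) / (103.0 − 3.6679·19.1)
α = (362.8 − 4.29) / (103.0 − 70.06) = 358.5/32.94 = 10.88

11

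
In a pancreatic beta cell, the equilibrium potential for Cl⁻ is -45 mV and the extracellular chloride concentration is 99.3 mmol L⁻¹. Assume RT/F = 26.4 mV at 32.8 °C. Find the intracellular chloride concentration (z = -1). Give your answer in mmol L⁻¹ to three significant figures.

18.1 mmol L⁻¹

Nernst: E = (26.4/-1) · ln([out]/[in]), so ln([out]/[in]) = -45.0 × -1 / 26.4 = 1.7045.
[out]/[in] = e^(1.7045) = 5.499.
[in] = 99.3 / 5.499 = 18.06 mmol L⁻¹.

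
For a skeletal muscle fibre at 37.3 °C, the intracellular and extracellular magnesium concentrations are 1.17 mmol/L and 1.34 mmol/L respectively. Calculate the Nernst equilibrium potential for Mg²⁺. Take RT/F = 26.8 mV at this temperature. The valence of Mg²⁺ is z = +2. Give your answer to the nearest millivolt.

E = (26.8/z) · ln([Mg²⁺]_out/[Mg²⁺]_in) with z = +2.
= (26.8/2) · ln(1.34/1.17) = 13.40 · ln(1.145)
= 13.40 · (0.1357) = 1.82 mV

2 mV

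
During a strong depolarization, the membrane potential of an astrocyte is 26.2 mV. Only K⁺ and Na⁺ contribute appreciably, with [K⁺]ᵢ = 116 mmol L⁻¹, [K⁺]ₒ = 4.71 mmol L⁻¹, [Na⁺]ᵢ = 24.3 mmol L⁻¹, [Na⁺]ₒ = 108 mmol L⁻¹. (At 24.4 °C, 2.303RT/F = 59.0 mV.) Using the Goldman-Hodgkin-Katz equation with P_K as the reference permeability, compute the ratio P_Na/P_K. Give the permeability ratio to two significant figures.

7.9

Let α = P_Na/P_K. GHK: Vm = 59.0·log₁₀[(Kₒ + α·Naₒ)/(Kᵢ + α·Naᵢ)].
10^(Vm/59.0) = 10^(26.2/59.0) = 2.7801
So 2.7801·(Kᵢ + α·Naᵢ) = Kₒ + α·Naₒ → α = (2.7801·116.0 − 4.71) / (108.0 − 2.7801·24.3)
α = (322.5 − 4.71) / (108.0 − 67.56) = 317.8/40.44 = 7.858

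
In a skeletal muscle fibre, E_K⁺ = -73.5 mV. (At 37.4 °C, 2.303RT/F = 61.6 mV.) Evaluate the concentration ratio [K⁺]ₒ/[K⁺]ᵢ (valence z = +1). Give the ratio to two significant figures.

0.064

log₁₀([out]/[in]) = E·z/(61.6) = -73.5 × 1 / 61.6 = -1.1932
[out]/[in] = 10^(-1.1932) = 0.06409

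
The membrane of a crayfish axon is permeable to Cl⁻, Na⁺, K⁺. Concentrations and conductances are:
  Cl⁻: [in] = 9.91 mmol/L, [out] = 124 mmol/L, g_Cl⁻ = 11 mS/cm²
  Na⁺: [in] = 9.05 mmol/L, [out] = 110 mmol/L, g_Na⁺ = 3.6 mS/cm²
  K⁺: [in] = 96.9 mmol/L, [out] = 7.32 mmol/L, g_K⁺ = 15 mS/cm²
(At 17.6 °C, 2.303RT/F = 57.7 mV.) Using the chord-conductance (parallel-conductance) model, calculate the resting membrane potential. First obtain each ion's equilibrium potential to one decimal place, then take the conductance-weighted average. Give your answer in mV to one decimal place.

E_Cl⁻ = (57.7/-1)·log₁₀(124/9.91) = -63.3 mV
E_Na⁺ = (57.7/1)·log₁₀(110/9.05) = 62.6 mV
E_K⁺ = (57.7/1)·log₁₀(7.32/96.9) = -64.7 mV
Vm = (Σ gᵢEᵢ)/(Σ gᵢ) = (11·-63.3 + 3.6·62.6 + 15·-64.7) / (11 + 3.6 + 15)
= -1441.44 / 29.6 = -48.70 mV

-48.7 mV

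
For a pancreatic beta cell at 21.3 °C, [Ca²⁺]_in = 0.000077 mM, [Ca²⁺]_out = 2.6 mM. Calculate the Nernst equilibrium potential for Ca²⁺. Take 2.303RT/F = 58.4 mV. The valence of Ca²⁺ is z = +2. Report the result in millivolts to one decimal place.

E = (58.4/z) · log₁₀([Ca²⁺]_out/[Ca²⁺]_in) with z = +2.
= (58.4/2) · log₁₀(2.6/0.000077) = 29.20 · log₁₀(3.377e+04)
= 29.20 · (4.5285) = 132.23 mV

132.2 mV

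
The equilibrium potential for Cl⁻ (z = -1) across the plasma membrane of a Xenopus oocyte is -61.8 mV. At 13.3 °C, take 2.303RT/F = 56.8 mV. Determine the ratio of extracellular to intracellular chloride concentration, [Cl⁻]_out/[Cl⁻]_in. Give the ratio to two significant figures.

log₁₀([out]/[in]) = E·z/(56.8) = -61.8 × -1 / 56.8 = 1.0880
[out]/[in] = 10^(1.0880) = 12.25

12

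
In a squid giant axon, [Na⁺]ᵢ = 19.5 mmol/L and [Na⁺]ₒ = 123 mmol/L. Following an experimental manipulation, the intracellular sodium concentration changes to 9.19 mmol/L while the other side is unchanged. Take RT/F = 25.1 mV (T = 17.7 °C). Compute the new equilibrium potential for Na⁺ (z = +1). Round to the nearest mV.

After the shift: [Na⁺]_out = 123, [Na⁺]_in = 9.19 mmol/L.
E_new = (25.1/1)·ln(123/9.19) = 25.10 · (2.5941) = 65.11 mV

65 mV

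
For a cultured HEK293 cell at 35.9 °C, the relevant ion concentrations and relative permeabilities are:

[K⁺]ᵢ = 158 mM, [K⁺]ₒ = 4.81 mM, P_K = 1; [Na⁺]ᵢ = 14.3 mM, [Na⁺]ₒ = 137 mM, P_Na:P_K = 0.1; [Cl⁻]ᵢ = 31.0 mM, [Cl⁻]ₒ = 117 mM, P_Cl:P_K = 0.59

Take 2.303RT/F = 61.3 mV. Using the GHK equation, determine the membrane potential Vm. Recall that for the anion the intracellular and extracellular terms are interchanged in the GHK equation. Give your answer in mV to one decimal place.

-48.6 mV

Vm = 61.3 · log₁₀[(Σ P·[cation]ₒ + Σ P·[anion]ᵢ) / (Σ P·[cation]ᵢ + Σ P·[anion]ₒ)]
Numerator = 1×4.81 + 0.1×137 + 0.59×31.0 = 36.8
Denominator = 1×158 + 0.1×14.3 + 0.59×117 = 228.5
Vm = 61.3 · log₁₀(0.16108) = 61.3 × (-0.7930) = -48.61 mV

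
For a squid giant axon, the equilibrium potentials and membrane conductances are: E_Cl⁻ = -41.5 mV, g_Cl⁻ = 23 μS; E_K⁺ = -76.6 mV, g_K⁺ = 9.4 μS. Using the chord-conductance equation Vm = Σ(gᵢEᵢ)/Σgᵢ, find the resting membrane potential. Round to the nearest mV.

Σ gᵢEᵢ = 23·(-41.5) + 9.4·(-76.6) = -1674.54
Σ gᵢ = 23 + 9.4 = 32.4
Vm = -1674.54 / 32.4 = -51.68 mV

-52 mV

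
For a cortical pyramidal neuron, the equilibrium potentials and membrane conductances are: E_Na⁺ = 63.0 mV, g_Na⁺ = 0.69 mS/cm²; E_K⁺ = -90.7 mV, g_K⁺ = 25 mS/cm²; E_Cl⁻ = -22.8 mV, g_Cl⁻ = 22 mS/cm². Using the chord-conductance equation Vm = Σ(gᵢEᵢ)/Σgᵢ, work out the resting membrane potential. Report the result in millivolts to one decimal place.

-57.2 mV

Σ gᵢEᵢ = 0.69·(63.0) + 25·(-90.7) + 22·(-22.8) = -2725.63
Σ gᵢ = 0.69 + 25 + 22 = 47.69
Vm = -2725.63 / 47.69 = -57.15 mV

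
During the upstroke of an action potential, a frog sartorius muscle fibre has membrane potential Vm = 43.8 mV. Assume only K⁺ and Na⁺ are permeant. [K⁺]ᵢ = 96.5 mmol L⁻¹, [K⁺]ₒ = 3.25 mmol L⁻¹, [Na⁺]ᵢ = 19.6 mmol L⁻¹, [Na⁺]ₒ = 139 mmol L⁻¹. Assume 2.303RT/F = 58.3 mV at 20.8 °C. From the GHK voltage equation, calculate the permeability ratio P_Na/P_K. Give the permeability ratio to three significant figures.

Let α = P_Na/P_K. GHK: Vm = 58.3·log₁₀[(Kₒ + α·Naₒ)/(Kᵢ + α·Naᵢ)].
10^(Vm/58.3) = 10^(43.8/58.3) = 5.6401
So 5.6401·(Kᵢ + α·Naᵢ) = Kₒ + α·Naₒ → α = (5.6401·96.5 − 3.25) / (139.0 − 5.6401·19.6)
α = (544.3 − 3.25) / (139.0 − 110.5) = 541/28.45 = 19.01

19.0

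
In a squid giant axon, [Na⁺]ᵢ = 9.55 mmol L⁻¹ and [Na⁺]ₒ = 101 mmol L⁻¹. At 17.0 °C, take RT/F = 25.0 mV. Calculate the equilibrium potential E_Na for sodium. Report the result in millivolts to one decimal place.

E = (25.0/z) · ln([Na⁺]_out/[Na⁺]_in) with z = +1.
= (25.0/1) · ln(101/9.55) = 25.00 · ln(10.58)
= 25.00 · (2.3586) = 58.96 mV

59.0 mV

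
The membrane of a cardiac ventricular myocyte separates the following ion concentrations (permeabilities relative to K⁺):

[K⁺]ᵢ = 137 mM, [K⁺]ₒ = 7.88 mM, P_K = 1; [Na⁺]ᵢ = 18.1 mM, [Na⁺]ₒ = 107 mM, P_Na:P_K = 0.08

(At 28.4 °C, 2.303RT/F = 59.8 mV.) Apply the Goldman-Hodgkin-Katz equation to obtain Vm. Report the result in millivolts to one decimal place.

-55.3 mV

Vm = 59.8 · log₁₀[(Σ P·[cation]ₒ + Σ P·[anion]ᵢ) / (Σ P·[cation]ᵢ + Σ P·[anion]ₒ)]
Numerator = 1×7.88 + 0.08×107 = 16.44
Denominator = 1×137 + 0.08×18.1 = 138.4
Vm = 59.8 · log₁₀(0.11874) = 59.8 × (-0.9254) = -55.34 mV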